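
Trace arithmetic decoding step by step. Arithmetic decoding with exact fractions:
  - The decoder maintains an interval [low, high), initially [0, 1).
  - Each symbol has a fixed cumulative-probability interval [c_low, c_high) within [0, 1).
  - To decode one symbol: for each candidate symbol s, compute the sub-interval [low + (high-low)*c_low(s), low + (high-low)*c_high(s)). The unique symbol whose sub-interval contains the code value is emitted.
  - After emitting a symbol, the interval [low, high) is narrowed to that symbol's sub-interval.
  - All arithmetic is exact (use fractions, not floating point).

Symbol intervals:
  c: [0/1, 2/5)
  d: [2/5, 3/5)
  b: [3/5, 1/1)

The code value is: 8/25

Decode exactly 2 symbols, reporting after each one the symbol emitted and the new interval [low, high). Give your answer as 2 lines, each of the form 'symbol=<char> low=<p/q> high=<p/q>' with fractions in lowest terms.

Answer: symbol=c low=0/1 high=2/5
symbol=b low=6/25 high=2/5

Derivation:
Step 1: interval [0/1, 1/1), width = 1/1 - 0/1 = 1/1
  'c': [0/1 + 1/1*0/1, 0/1 + 1/1*2/5) = [0/1, 2/5) <- contains code 8/25
  'd': [0/1 + 1/1*2/5, 0/1 + 1/1*3/5) = [2/5, 3/5)
  'b': [0/1 + 1/1*3/5, 0/1 + 1/1*1/1) = [3/5, 1/1)
  emit 'c', narrow to [0/1, 2/5)
Step 2: interval [0/1, 2/5), width = 2/5 - 0/1 = 2/5
  'c': [0/1 + 2/5*0/1, 0/1 + 2/5*2/5) = [0/1, 4/25)
  'd': [0/1 + 2/5*2/5, 0/1 + 2/5*3/5) = [4/25, 6/25)
  'b': [0/1 + 2/5*3/5, 0/1 + 2/5*1/1) = [6/25, 2/5) <- contains code 8/25
  emit 'b', narrow to [6/25, 2/5)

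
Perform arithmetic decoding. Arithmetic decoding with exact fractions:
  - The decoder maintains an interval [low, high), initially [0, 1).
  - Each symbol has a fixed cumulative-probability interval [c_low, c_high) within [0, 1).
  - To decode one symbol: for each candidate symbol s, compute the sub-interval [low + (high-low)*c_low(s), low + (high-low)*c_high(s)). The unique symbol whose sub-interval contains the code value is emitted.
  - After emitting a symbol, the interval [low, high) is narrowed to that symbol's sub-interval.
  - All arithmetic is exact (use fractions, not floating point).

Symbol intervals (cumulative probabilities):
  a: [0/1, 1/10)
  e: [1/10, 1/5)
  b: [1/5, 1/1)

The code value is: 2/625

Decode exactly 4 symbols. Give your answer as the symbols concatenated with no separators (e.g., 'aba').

Step 1: interval [0/1, 1/1), width = 1/1 - 0/1 = 1/1
  'a': [0/1 + 1/1*0/1, 0/1 + 1/1*1/10) = [0/1, 1/10) <- contains code 2/625
  'e': [0/1 + 1/1*1/10, 0/1 + 1/1*1/5) = [1/10, 1/5)
  'b': [0/1 + 1/1*1/5, 0/1 + 1/1*1/1) = [1/5, 1/1)
  emit 'a', narrow to [0/1, 1/10)
Step 2: interval [0/1, 1/10), width = 1/10 - 0/1 = 1/10
  'a': [0/1 + 1/10*0/1, 0/1 + 1/10*1/10) = [0/1, 1/100) <- contains code 2/625
  'e': [0/1 + 1/10*1/10, 0/1 + 1/10*1/5) = [1/100, 1/50)
  'b': [0/1 + 1/10*1/5, 0/1 + 1/10*1/1) = [1/50, 1/10)
  emit 'a', narrow to [0/1, 1/100)
Step 3: interval [0/1, 1/100), width = 1/100 - 0/1 = 1/100
  'a': [0/1 + 1/100*0/1, 0/1 + 1/100*1/10) = [0/1, 1/1000)
  'e': [0/1 + 1/100*1/10, 0/1 + 1/100*1/5) = [1/1000, 1/500)
  'b': [0/1 + 1/100*1/5, 0/1 + 1/100*1/1) = [1/500, 1/100) <- contains code 2/625
  emit 'b', narrow to [1/500, 1/100)
Step 4: interval [1/500, 1/100), width = 1/100 - 1/500 = 1/125
  'a': [1/500 + 1/125*0/1, 1/500 + 1/125*1/10) = [1/500, 7/2500)
  'e': [1/500 + 1/125*1/10, 1/500 + 1/125*1/5) = [7/2500, 9/2500) <- contains code 2/625
  'b': [1/500 + 1/125*1/5, 1/500 + 1/125*1/1) = [9/2500, 1/100)
  emit 'e', narrow to [7/2500, 9/2500)

Answer: aabe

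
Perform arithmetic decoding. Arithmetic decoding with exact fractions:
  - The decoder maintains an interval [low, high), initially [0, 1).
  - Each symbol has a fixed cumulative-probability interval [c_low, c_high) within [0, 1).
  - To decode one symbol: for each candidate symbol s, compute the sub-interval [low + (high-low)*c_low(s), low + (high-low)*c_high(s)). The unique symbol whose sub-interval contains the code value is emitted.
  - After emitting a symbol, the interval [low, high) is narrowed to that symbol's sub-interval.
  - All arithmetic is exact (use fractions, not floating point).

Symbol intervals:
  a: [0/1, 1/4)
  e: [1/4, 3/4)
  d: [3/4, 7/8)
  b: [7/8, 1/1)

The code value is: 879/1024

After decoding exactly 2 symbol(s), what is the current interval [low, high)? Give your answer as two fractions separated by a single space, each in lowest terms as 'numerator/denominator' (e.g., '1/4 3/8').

Answer: 27/32 55/64

Derivation:
Step 1: interval [0/1, 1/1), width = 1/1 - 0/1 = 1/1
  'a': [0/1 + 1/1*0/1, 0/1 + 1/1*1/4) = [0/1, 1/4)
  'e': [0/1 + 1/1*1/4, 0/1 + 1/1*3/4) = [1/4, 3/4)
  'd': [0/1 + 1/1*3/4, 0/1 + 1/1*7/8) = [3/4, 7/8) <- contains code 879/1024
  'b': [0/1 + 1/1*7/8, 0/1 + 1/1*1/1) = [7/8, 1/1)
  emit 'd', narrow to [3/4, 7/8)
Step 2: interval [3/4, 7/8), width = 7/8 - 3/4 = 1/8
  'a': [3/4 + 1/8*0/1, 3/4 + 1/8*1/4) = [3/4, 25/32)
  'e': [3/4 + 1/8*1/4, 3/4 + 1/8*3/4) = [25/32, 27/32)
  'd': [3/4 + 1/8*3/4, 3/4 + 1/8*7/8) = [27/32, 55/64) <- contains code 879/1024
  'b': [3/4 + 1/8*7/8, 3/4 + 1/8*1/1) = [55/64, 7/8)
  emit 'd', narrow to [27/32, 55/64)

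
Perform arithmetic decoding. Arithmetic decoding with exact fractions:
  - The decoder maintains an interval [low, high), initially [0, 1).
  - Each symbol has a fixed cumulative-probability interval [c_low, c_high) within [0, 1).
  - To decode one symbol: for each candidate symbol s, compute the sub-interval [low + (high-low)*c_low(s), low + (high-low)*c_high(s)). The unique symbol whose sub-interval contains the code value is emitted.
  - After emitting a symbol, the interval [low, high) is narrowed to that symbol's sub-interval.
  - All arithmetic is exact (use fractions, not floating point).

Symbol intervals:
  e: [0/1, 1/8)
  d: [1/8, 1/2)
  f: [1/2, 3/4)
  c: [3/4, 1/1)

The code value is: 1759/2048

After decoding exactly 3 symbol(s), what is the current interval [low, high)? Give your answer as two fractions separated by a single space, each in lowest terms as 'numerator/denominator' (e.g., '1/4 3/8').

Step 1: interval [0/1, 1/1), width = 1/1 - 0/1 = 1/1
  'e': [0/1 + 1/1*0/1, 0/1 + 1/1*1/8) = [0/1, 1/8)
  'd': [0/1 + 1/1*1/8, 0/1 + 1/1*1/2) = [1/8, 1/2)
  'f': [0/1 + 1/1*1/2, 0/1 + 1/1*3/4) = [1/2, 3/4)
  'c': [0/1 + 1/1*3/4, 0/1 + 1/1*1/1) = [3/4, 1/1) <- contains code 1759/2048
  emit 'c', narrow to [3/4, 1/1)
Step 2: interval [3/4, 1/1), width = 1/1 - 3/4 = 1/4
  'e': [3/4 + 1/4*0/1, 3/4 + 1/4*1/8) = [3/4, 25/32)
  'd': [3/4 + 1/4*1/8, 3/4 + 1/4*1/2) = [25/32, 7/8) <- contains code 1759/2048
  'f': [3/4 + 1/4*1/2, 3/4 + 1/4*3/4) = [7/8, 15/16)
  'c': [3/4 + 1/4*3/4, 3/4 + 1/4*1/1) = [15/16, 1/1)
  emit 'd', narrow to [25/32, 7/8)
Step 3: interval [25/32, 7/8), width = 7/8 - 25/32 = 3/32
  'e': [25/32 + 3/32*0/1, 25/32 + 3/32*1/8) = [25/32, 203/256)
  'd': [25/32 + 3/32*1/8, 25/32 + 3/32*1/2) = [203/256, 53/64)
  'f': [25/32 + 3/32*1/2, 25/32 + 3/32*3/4) = [53/64, 109/128)
  'c': [25/32 + 3/32*3/4, 25/32 + 3/32*1/1) = [109/128, 7/8) <- contains code 1759/2048
  emit 'c', narrow to [109/128, 7/8)

Answer: 109/128 7/8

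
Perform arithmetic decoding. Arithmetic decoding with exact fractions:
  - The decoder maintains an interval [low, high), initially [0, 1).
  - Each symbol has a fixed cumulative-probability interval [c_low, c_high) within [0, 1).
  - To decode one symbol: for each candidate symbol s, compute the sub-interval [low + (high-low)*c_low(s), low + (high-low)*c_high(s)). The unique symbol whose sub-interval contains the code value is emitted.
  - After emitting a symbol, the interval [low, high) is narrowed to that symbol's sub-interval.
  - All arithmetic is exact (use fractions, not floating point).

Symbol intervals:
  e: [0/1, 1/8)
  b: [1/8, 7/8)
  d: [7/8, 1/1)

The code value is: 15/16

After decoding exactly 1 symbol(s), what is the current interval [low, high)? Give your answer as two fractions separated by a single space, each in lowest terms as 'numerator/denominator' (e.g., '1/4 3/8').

Step 1: interval [0/1, 1/1), width = 1/1 - 0/1 = 1/1
  'e': [0/1 + 1/1*0/1, 0/1 + 1/1*1/8) = [0/1, 1/8)
  'b': [0/1 + 1/1*1/8, 0/1 + 1/1*7/8) = [1/8, 7/8)
  'd': [0/1 + 1/1*7/8, 0/1 + 1/1*1/1) = [7/8, 1/1) <- contains code 15/16
  emit 'd', narrow to [7/8, 1/1)

Answer: 7/8 1/1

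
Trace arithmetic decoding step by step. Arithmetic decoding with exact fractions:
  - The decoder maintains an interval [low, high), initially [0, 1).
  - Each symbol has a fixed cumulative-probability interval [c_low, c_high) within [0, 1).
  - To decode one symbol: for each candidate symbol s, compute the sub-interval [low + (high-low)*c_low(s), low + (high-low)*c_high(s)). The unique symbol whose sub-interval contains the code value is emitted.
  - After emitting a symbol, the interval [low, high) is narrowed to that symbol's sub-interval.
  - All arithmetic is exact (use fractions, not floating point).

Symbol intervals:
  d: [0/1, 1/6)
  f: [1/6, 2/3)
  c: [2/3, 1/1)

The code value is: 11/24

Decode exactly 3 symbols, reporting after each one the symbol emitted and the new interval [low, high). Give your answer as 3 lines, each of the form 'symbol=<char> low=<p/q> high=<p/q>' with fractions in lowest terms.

Answer: symbol=f low=1/6 high=2/3
symbol=f low=1/4 high=1/2
symbol=c low=5/12 high=1/2

Derivation:
Step 1: interval [0/1, 1/1), width = 1/1 - 0/1 = 1/1
  'd': [0/1 + 1/1*0/1, 0/1 + 1/1*1/6) = [0/1, 1/6)
  'f': [0/1 + 1/1*1/6, 0/1 + 1/1*2/3) = [1/6, 2/3) <- contains code 11/24
  'c': [0/1 + 1/1*2/3, 0/1 + 1/1*1/1) = [2/3, 1/1)
  emit 'f', narrow to [1/6, 2/3)
Step 2: interval [1/6, 2/3), width = 2/3 - 1/6 = 1/2
  'd': [1/6 + 1/2*0/1, 1/6 + 1/2*1/6) = [1/6, 1/4)
  'f': [1/6 + 1/2*1/6, 1/6 + 1/2*2/3) = [1/4, 1/2) <- contains code 11/24
  'c': [1/6 + 1/2*2/3, 1/6 + 1/2*1/1) = [1/2, 2/3)
  emit 'f', narrow to [1/4, 1/2)
Step 3: interval [1/4, 1/2), width = 1/2 - 1/4 = 1/4
  'd': [1/4 + 1/4*0/1, 1/4 + 1/4*1/6) = [1/4, 7/24)
  'f': [1/4 + 1/4*1/6, 1/4 + 1/4*2/3) = [7/24, 5/12)
  'c': [1/4 + 1/4*2/3, 1/4 + 1/4*1/1) = [5/12, 1/2) <- contains code 11/24
  emit 'c', narrow to [5/12, 1/2)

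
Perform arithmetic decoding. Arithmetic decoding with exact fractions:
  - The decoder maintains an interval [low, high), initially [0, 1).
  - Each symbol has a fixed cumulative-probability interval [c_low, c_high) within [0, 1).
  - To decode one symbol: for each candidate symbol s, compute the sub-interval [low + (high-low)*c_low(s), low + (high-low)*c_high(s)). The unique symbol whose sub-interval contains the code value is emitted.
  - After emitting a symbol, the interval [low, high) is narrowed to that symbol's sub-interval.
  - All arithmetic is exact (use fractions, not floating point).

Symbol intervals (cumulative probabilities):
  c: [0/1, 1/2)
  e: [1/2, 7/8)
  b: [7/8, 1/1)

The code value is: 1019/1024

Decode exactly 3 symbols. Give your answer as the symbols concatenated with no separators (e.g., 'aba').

Step 1: interval [0/1, 1/1), width = 1/1 - 0/1 = 1/1
  'c': [0/1 + 1/1*0/1, 0/1 + 1/1*1/2) = [0/1, 1/2)
  'e': [0/1 + 1/1*1/2, 0/1 + 1/1*7/8) = [1/2, 7/8)
  'b': [0/1 + 1/1*7/8, 0/1 + 1/1*1/1) = [7/8, 1/1) <- contains code 1019/1024
  emit 'b', narrow to [7/8, 1/1)
Step 2: interval [7/8, 1/1), width = 1/1 - 7/8 = 1/8
  'c': [7/8 + 1/8*0/1, 7/8 + 1/8*1/2) = [7/8, 15/16)
  'e': [7/8 + 1/8*1/2, 7/8 + 1/8*7/8) = [15/16, 63/64)
  'b': [7/8 + 1/8*7/8, 7/8 + 1/8*1/1) = [63/64, 1/1) <- contains code 1019/1024
  emit 'b', narrow to [63/64, 1/1)
Step 3: interval [63/64, 1/1), width = 1/1 - 63/64 = 1/64
  'c': [63/64 + 1/64*0/1, 63/64 + 1/64*1/2) = [63/64, 127/128)
  'e': [63/64 + 1/64*1/2, 63/64 + 1/64*7/8) = [127/128, 511/512) <- contains code 1019/1024
  'b': [63/64 + 1/64*7/8, 63/64 + 1/64*1/1) = [511/512, 1/1)
  emit 'e', narrow to [127/128, 511/512)

Answer: bbe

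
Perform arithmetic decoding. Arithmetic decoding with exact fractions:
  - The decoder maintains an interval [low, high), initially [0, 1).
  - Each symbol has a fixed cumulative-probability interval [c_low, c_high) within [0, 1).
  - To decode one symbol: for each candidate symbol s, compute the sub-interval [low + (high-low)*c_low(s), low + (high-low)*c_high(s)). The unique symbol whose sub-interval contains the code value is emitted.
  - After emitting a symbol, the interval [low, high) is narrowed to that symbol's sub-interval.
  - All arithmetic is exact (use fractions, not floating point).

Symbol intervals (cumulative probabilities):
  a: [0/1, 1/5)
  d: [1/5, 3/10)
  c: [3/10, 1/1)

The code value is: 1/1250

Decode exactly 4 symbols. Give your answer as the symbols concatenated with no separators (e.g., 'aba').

Step 1: interval [0/1, 1/1), width = 1/1 - 0/1 = 1/1
  'a': [0/1 + 1/1*0/1, 0/1 + 1/1*1/5) = [0/1, 1/5) <- contains code 1/1250
  'd': [0/1 + 1/1*1/5, 0/1 + 1/1*3/10) = [1/5, 3/10)
  'c': [0/1 + 1/1*3/10, 0/1 + 1/1*1/1) = [3/10, 1/1)
  emit 'a', narrow to [0/1, 1/5)
Step 2: interval [0/1, 1/5), width = 1/5 - 0/1 = 1/5
  'a': [0/1 + 1/5*0/1, 0/1 + 1/5*1/5) = [0/1, 1/25) <- contains code 1/1250
  'd': [0/1 + 1/5*1/5, 0/1 + 1/5*3/10) = [1/25, 3/50)
  'c': [0/1 + 1/5*3/10, 0/1 + 1/5*1/1) = [3/50, 1/5)
  emit 'a', narrow to [0/1, 1/25)
Step 3: interval [0/1, 1/25), width = 1/25 - 0/1 = 1/25
  'a': [0/1 + 1/25*0/1, 0/1 + 1/25*1/5) = [0/1, 1/125) <- contains code 1/1250
  'd': [0/1 + 1/25*1/5, 0/1 + 1/25*3/10) = [1/125, 3/250)
  'c': [0/1 + 1/25*3/10, 0/1 + 1/25*1/1) = [3/250, 1/25)
  emit 'a', narrow to [0/1, 1/125)
Step 4: interval [0/1, 1/125), width = 1/125 - 0/1 = 1/125
  'a': [0/1 + 1/125*0/1, 0/1 + 1/125*1/5) = [0/1, 1/625) <- contains code 1/1250
  'd': [0/1 + 1/125*1/5, 0/1 + 1/125*3/10) = [1/625, 3/1250)
  'c': [0/1 + 1/125*3/10, 0/1 + 1/125*1/1) = [3/1250, 1/125)
  emit 'a', narrow to [0/1, 1/625)

Answer: aaaa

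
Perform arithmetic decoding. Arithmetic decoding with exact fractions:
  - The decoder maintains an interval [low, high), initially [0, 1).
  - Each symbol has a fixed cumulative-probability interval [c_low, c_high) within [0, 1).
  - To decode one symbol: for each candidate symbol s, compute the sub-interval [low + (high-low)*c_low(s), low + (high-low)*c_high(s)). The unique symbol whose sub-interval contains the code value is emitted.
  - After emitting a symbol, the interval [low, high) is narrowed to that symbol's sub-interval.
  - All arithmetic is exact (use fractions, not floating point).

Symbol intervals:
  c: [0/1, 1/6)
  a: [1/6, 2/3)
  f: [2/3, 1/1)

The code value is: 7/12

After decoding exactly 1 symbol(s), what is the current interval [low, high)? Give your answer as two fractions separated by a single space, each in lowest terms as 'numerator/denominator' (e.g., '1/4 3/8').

Step 1: interval [0/1, 1/1), width = 1/1 - 0/1 = 1/1
  'c': [0/1 + 1/1*0/1, 0/1 + 1/1*1/6) = [0/1, 1/6)
  'a': [0/1 + 1/1*1/6, 0/1 + 1/1*2/3) = [1/6, 2/3) <- contains code 7/12
  'f': [0/1 + 1/1*2/3, 0/1 + 1/1*1/1) = [2/3, 1/1)
  emit 'a', narrow to [1/6, 2/3)

Answer: 1/6 2/3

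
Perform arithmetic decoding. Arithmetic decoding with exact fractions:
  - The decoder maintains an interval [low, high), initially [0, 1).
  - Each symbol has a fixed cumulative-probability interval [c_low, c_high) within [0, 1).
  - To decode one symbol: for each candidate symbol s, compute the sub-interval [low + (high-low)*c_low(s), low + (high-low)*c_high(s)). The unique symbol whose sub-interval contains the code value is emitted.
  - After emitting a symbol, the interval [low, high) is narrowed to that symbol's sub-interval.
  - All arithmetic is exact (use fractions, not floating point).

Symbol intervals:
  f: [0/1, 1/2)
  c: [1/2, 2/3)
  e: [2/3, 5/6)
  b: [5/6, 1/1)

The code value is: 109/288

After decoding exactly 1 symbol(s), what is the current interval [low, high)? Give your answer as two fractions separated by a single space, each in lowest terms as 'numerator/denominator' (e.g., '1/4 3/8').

Answer: 0/1 1/2

Derivation:
Step 1: interval [0/1, 1/1), width = 1/1 - 0/1 = 1/1
  'f': [0/1 + 1/1*0/1, 0/1 + 1/1*1/2) = [0/1, 1/2) <- contains code 109/288
  'c': [0/1 + 1/1*1/2, 0/1 + 1/1*2/3) = [1/2, 2/3)
  'e': [0/1 + 1/1*2/3, 0/1 + 1/1*5/6) = [2/3, 5/6)
  'b': [0/1 + 1/1*5/6, 0/1 + 1/1*1/1) = [5/6, 1/1)
  emit 'f', narrow to [0/1, 1/2)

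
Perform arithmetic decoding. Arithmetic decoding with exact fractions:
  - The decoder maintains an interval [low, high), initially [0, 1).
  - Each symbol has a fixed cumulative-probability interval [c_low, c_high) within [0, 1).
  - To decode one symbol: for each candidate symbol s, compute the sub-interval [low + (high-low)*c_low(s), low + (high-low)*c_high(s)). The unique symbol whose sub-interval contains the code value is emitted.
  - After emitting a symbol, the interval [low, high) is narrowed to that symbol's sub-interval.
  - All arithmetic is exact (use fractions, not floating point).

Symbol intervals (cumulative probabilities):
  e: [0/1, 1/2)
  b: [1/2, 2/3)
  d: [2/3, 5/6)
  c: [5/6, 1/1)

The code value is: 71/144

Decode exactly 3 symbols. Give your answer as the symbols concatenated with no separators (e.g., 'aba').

Answer: ecc

Derivation:
Step 1: interval [0/1, 1/1), width = 1/1 - 0/1 = 1/1
  'e': [0/1 + 1/1*0/1, 0/1 + 1/1*1/2) = [0/1, 1/2) <- contains code 71/144
  'b': [0/1 + 1/1*1/2, 0/1 + 1/1*2/3) = [1/2, 2/3)
  'd': [0/1 + 1/1*2/3, 0/1 + 1/1*5/6) = [2/3, 5/6)
  'c': [0/1 + 1/1*5/6, 0/1 + 1/1*1/1) = [5/6, 1/1)
  emit 'e', narrow to [0/1, 1/2)
Step 2: interval [0/1, 1/2), width = 1/2 - 0/1 = 1/2
  'e': [0/1 + 1/2*0/1, 0/1 + 1/2*1/2) = [0/1, 1/4)
  'b': [0/1 + 1/2*1/2, 0/1 + 1/2*2/3) = [1/4, 1/3)
  'd': [0/1 + 1/2*2/3, 0/1 + 1/2*5/6) = [1/3, 5/12)
  'c': [0/1 + 1/2*5/6, 0/1 + 1/2*1/1) = [5/12, 1/2) <- contains code 71/144
  emit 'c', narrow to [5/12, 1/2)
Step 3: interval [5/12, 1/2), width = 1/2 - 5/12 = 1/12
  'e': [5/12 + 1/12*0/1, 5/12 + 1/12*1/2) = [5/12, 11/24)
  'b': [5/12 + 1/12*1/2, 5/12 + 1/12*2/3) = [11/24, 17/36)
  'd': [5/12 + 1/12*2/3, 5/12 + 1/12*5/6) = [17/36, 35/72)
  'c': [5/12 + 1/12*5/6, 5/12 + 1/12*1/1) = [35/72, 1/2) <- contains code 71/144
  emit 'c', narrow to [35/72, 1/2)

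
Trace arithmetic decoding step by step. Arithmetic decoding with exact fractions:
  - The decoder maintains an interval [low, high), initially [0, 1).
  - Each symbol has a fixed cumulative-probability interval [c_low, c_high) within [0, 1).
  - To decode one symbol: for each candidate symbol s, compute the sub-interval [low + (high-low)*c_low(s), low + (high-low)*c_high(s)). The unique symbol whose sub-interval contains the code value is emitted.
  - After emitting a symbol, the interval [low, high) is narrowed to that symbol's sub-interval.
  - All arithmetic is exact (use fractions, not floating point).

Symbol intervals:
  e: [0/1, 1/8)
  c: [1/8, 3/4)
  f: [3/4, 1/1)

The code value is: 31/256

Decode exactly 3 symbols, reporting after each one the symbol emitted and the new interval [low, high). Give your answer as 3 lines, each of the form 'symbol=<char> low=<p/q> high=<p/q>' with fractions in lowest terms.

Answer: symbol=e low=0/1 high=1/8
symbol=f low=3/32 high=1/8
symbol=f low=15/128 high=1/8

Derivation:
Step 1: interval [0/1, 1/1), width = 1/1 - 0/1 = 1/1
  'e': [0/1 + 1/1*0/1, 0/1 + 1/1*1/8) = [0/1, 1/8) <- contains code 31/256
  'c': [0/1 + 1/1*1/8, 0/1 + 1/1*3/4) = [1/8, 3/4)
  'f': [0/1 + 1/1*3/4, 0/1 + 1/1*1/1) = [3/4, 1/1)
  emit 'e', narrow to [0/1, 1/8)
Step 2: interval [0/1, 1/8), width = 1/8 - 0/1 = 1/8
  'e': [0/1 + 1/8*0/1, 0/1 + 1/8*1/8) = [0/1, 1/64)
  'c': [0/1 + 1/8*1/8, 0/1 + 1/8*3/4) = [1/64, 3/32)
  'f': [0/1 + 1/8*3/4, 0/1 + 1/8*1/1) = [3/32, 1/8) <- contains code 31/256
  emit 'f', narrow to [3/32, 1/8)
Step 3: interval [3/32, 1/8), width = 1/8 - 3/32 = 1/32
  'e': [3/32 + 1/32*0/1, 3/32 + 1/32*1/8) = [3/32, 25/256)
  'c': [3/32 + 1/32*1/8, 3/32 + 1/32*3/4) = [25/256, 15/128)
  'f': [3/32 + 1/32*3/4, 3/32 + 1/32*1/1) = [15/128, 1/8) <- contains code 31/256
  emit 'f', narrow to [15/128, 1/8)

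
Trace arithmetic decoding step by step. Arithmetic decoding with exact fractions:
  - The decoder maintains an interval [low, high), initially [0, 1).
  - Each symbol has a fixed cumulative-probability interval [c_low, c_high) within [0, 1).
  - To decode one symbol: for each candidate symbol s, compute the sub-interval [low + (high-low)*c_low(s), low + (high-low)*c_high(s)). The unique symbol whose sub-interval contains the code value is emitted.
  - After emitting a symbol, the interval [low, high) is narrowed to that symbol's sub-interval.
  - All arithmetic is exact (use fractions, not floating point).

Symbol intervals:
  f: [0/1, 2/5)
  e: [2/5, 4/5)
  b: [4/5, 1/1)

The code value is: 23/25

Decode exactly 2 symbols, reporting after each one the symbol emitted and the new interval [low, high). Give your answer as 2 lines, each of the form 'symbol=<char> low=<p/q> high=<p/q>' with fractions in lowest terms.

Step 1: interval [0/1, 1/1), width = 1/1 - 0/1 = 1/1
  'f': [0/1 + 1/1*0/1, 0/1 + 1/1*2/5) = [0/1, 2/5)
  'e': [0/1 + 1/1*2/5, 0/1 + 1/1*4/5) = [2/5, 4/5)
  'b': [0/1 + 1/1*4/5, 0/1 + 1/1*1/1) = [4/5, 1/1) <- contains code 23/25
  emit 'b', narrow to [4/5, 1/1)
Step 2: interval [4/5, 1/1), width = 1/1 - 4/5 = 1/5
  'f': [4/5 + 1/5*0/1, 4/5 + 1/5*2/5) = [4/5, 22/25)
  'e': [4/5 + 1/5*2/5, 4/5 + 1/5*4/5) = [22/25, 24/25) <- contains code 23/25
  'b': [4/5 + 1/5*4/5, 4/5 + 1/5*1/1) = [24/25, 1/1)
  emit 'e', narrow to [22/25, 24/25)

Answer: symbol=b low=4/5 high=1/1
symbol=e low=22/25 high=24/25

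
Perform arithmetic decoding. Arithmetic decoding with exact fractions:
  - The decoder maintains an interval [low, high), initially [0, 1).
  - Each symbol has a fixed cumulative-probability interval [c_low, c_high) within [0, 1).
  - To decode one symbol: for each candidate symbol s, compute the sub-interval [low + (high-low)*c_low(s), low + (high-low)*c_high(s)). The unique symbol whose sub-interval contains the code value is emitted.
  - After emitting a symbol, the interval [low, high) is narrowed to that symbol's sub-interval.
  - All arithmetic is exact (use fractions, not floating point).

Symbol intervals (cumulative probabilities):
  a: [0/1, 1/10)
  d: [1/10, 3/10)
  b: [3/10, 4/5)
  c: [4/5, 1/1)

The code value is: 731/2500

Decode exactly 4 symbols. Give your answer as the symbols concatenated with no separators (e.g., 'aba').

Step 1: interval [0/1, 1/1), width = 1/1 - 0/1 = 1/1
  'a': [0/1 + 1/1*0/1, 0/1 + 1/1*1/10) = [0/1, 1/10)
  'd': [0/1 + 1/1*1/10, 0/1 + 1/1*3/10) = [1/10, 3/10) <- contains code 731/2500
  'b': [0/1 + 1/1*3/10, 0/1 + 1/1*4/5) = [3/10, 4/5)
  'c': [0/1 + 1/1*4/5, 0/1 + 1/1*1/1) = [4/5, 1/1)
  emit 'd', narrow to [1/10, 3/10)
Step 2: interval [1/10, 3/10), width = 3/10 - 1/10 = 1/5
  'a': [1/10 + 1/5*0/1, 1/10 + 1/5*1/10) = [1/10, 3/25)
  'd': [1/10 + 1/5*1/10, 1/10 + 1/5*3/10) = [3/25, 4/25)
  'b': [1/10 + 1/5*3/10, 1/10 + 1/5*4/5) = [4/25, 13/50)
  'c': [1/10 + 1/5*4/5, 1/10 + 1/5*1/1) = [13/50, 3/10) <- contains code 731/2500
  emit 'c', narrow to [13/50, 3/10)
Step 3: interval [13/50, 3/10), width = 3/10 - 13/50 = 1/25
  'a': [13/50 + 1/25*0/1, 13/50 + 1/25*1/10) = [13/50, 33/125)
  'd': [13/50 + 1/25*1/10, 13/50 + 1/25*3/10) = [33/125, 34/125)
  'b': [13/50 + 1/25*3/10, 13/50 + 1/25*4/5) = [34/125, 73/250)
  'c': [13/50 + 1/25*4/5, 13/50 + 1/25*1/1) = [73/250, 3/10) <- contains code 731/2500
  emit 'c', narrow to [73/250, 3/10)
Step 4: interval [73/250, 3/10), width = 3/10 - 73/250 = 1/125
  'a': [73/250 + 1/125*0/1, 73/250 + 1/125*1/10) = [73/250, 183/625) <- contains code 731/2500
  'd': [73/250 + 1/125*1/10, 73/250 + 1/125*3/10) = [183/625, 184/625)
  'b': [73/250 + 1/125*3/10, 73/250 + 1/125*4/5) = [184/625, 373/1250)
  'c': [73/250 + 1/125*4/5, 73/250 + 1/125*1/1) = [373/1250, 3/10)
  emit 'a', narrow to [73/250, 183/625)

Answer: dcca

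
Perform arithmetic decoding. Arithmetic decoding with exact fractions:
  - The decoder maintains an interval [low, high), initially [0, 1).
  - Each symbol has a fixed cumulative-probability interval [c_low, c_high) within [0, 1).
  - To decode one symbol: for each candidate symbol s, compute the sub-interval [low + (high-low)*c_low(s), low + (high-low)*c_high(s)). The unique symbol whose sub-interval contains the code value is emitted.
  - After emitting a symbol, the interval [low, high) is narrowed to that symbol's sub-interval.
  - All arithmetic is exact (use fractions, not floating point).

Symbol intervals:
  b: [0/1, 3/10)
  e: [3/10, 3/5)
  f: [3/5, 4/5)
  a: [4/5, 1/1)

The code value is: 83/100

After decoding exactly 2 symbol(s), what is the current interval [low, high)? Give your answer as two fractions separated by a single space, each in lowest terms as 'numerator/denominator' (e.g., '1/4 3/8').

Step 1: interval [0/1, 1/1), width = 1/1 - 0/1 = 1/1
  'b': [0/1 + 1/1*0/1, 0/1 + 1/1*3/10) = [0/1, 3/10)
  'e': [0/1 + 1/1*3/10, 0/1 + 1/1*3/5) = [3/10, 3/5)
  'f': [0/1 + 1/1*3/5, 0/1 + 1/1*4/5) = [3/5, 4/5)
  'a': [0/1 + 1/1*4/5, 0/1 + 1/1*1/1) = [4/5, 1/1) <- contains code 83/100
  emit 'a', narrow to [4/5, 1/1)
Step 2: interval [4/5, 1/1), width = 1/1 - 4/5 = 1/5
  'b': [4/5 + 1/5*0/1, 4/5 + 1/5*3/10) = [4/5, 43/50) <- contains code 83/100
  'e': [4/5 + 1/5*3/10, 4/5 + 1/5*3/5) = [43/50, 23/25)
  'f': [4/5 + 1/5*3/5, 4/5 + 1/5*4/5) = [23/25, 24/25)
  'a': [4/5 + 1/5*4/5, 4/5 + 1/5*1/1) = [24/25, 1/1)
  emit 'b', narrow to [4/5, 43/50)

Answer: 4/5 43/50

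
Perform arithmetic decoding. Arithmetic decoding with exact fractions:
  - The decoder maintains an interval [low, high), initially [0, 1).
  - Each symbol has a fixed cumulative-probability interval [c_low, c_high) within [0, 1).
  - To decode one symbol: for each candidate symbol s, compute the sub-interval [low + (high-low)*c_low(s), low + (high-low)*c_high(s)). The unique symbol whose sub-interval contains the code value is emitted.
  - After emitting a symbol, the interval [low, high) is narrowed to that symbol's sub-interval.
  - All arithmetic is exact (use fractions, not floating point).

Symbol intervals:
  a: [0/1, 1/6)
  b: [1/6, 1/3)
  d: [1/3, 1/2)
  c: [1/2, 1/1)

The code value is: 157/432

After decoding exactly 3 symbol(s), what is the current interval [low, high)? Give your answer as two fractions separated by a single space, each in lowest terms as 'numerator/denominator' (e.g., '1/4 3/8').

Answer: 13/36 79/216

Derivation:
Step 1: interval [0/1, 1/1), width = 1/1 - 0/1 = 1/1
  'a': [0/1 + 1/1*0/1, 0/1 + 1/1*1/6) = [0/1, 1/6)
  'b': [0/1 + 1/1*1/6, 0/1 + 1/1*1/3) = [1/6, 1/3)
  'd': [0/1 + 1/1*1/3, 0/1 + 1/1*1/2) = [1/3, 1/2) <- contains code 157/432
  'c': [0/1 + 1/1*1/2, 0/1 + 1/1*1/1) = [1/2, 1/1)
  emit 'd', narrow to [1/3, 1/2)
Step 2: interval [1/3, 1/2), width = 1/2 - 1/3 = 1/6
  'a': [1/3 + 1/6*0/1, 1/3 + 1/6*1/6) = [1/3, 13/36)
  'b': [1/3 + 1/6*1/6, 1/3 + 1/6*1/3) = [13/36, 7/18) <- contains code 157/432
  'd': [1/3 + 1/6*1/3, 1/3 + 1/6*1/2) = [7/18, 5/12)
  'c': [1/3 + 1/6*1/2, 1/3 + 1/6*1/1) = [5/12, 1/2)
  emit 'b', narrow to [13/36, 7/18)
Step 3: interval [13/36, 7/18), width = 7/18 - 13/36 = 1/36
  'a': [13/36 + 1/36*0/1, 13/36 + 1/36*1/6) = [13/36, 79/216) <- contains code 157/432
  'b': [13/36 + 1/36*1/6, 13/36 + 1/36*1/3) = [79/216, 10/27)
  'd': [13/36 + 1/36*1/3, 13/36 + 1/36*1/2) = [10/27, 3/8)
  'c': [13/36 + 1/36*1/2, 13/36 + 1/36*1/1) = [3/8, 7/18)
  emit 'a', narrow to [13/36, 79/216)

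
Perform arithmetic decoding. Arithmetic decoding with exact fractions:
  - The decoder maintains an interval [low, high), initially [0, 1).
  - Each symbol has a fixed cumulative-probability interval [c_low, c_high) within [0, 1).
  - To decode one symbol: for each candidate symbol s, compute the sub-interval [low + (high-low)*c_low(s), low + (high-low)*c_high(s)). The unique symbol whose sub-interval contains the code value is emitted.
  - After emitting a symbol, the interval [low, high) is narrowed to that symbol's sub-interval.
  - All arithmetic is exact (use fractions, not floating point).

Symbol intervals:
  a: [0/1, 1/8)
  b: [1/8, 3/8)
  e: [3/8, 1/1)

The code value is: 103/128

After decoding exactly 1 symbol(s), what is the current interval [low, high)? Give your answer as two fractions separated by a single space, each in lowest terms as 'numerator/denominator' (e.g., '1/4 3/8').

Step 1: interval [0/1, 1/1), width = 1/1 - 0/1 = 1/1
  'a': [0/1 + 1/1*0/1, 0/1 + 1/1*1/8) = [0/1, 1/8)
  'b': [0/1 + 1/1*1/8, 0/1 + 1/1*3/8) = [1/8, 3/8)
  'e': [0/1 + 1/1*3/8, 0/1 + 1/1*1/1) = [3/8, 1/1) <- contains code 103/128
  emit 'e', narrow to [3/8, 1/1)

Answer: 3/8 1/1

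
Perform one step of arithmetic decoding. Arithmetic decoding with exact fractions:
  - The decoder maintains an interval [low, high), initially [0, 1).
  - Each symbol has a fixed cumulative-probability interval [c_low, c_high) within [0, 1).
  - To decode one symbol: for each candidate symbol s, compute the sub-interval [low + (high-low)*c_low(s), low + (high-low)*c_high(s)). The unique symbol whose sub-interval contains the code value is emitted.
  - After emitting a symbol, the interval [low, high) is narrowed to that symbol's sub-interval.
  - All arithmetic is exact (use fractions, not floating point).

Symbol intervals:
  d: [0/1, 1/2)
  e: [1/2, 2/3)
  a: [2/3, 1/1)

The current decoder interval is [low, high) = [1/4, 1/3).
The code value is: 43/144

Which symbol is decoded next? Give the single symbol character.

Interval width = high − low = 1/3 − 1/4 = 1/12
Scaled code = (code − low) / width = (43/144 − 1/4) / 1/12 = 7/12
  d: [0/1, 1/2) 
  e: [1/2, 2/3) ← scaled code falls here ✓
  a: [2/3, 1/1) 

Answer: e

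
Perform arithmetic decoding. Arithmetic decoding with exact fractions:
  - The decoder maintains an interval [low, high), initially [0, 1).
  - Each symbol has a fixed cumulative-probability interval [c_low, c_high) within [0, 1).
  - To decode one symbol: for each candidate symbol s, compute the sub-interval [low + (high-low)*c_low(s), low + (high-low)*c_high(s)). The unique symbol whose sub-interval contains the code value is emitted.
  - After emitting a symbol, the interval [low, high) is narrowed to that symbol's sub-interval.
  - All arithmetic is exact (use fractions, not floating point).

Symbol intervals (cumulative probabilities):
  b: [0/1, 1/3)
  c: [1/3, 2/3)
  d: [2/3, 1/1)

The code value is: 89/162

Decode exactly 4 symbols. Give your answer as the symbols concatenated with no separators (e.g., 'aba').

Step 1: interval [0/1, 1/1), width = 1/1 - 0/1 = 1/1
  'b': [0/1 + 1/1*0/1, 0/1 + 1/1*1/3) = [0/1, 1/3)
  'c': [0/1 + 1/1*1/3, 0/1 + 1/1*2/3) = [1/3, 2/3) <- contains code 89/162
  'd': [0/1 + 1/1*2/3, 0/1 + 1/1*1/1) = [2/3, 1/1)
  emit 'c', narrow to [1/3, 2/3)
Step 2: interval [1/3, 2/3), width = 2/3 - 1/3 = 1/3
  'b': [1/3 + 1/3*0/1, 1/3 + 1/3*1/3) = [1/3, 4/9)
  'c': [1/3 + 1/3*1/3, 1/3 + 1/3*2/3) = [4/9, 5/9) <- contains code 89/162
  'd': [1/3 + 1/3*2/3, 1/3 + 1/3*1/1) = [5/9, 2/3)
  emit 'c', narrow to [4/9, 5/9)
Step 3: interval [4/9, 5/9), width = 5/9 - 4/9 = 1/9
  'b': [4/9 + 1/9*0/1, 4/9 + 1/9*1/3) = [4/9, 13/27)
  'c': [4/9 + 1/9*1/3, 4/9 + 1/9*2/3) = [13/27, 14/27)
  'd': [4/9 + 1/9*2/3, 4/9 + 1/9*1/1) = [14/27, 5/9) <- contains code 89/162
  emit 'd', narrow to [14/27, 5/9)
Step 4: interval [14/27, 5/9), width = 5/9 - 14/27 = 1/27
  'b': [14/27 + 1/27*0/1, 14/27 + 1/27*1/3) = [14/27, 43/81)
  'c': [14/27 + 1/27*1/3, 14/27 + 1/27*2/3) = [43/81, 44/81)
  'd': [14/27 + 1/27*2/3, 14/27 + 1/27*1/1) = [44/81, 5/9) <- contains code 89/162
  emit 'd', narrow to [44/81, 5/9)

Answer: ccdd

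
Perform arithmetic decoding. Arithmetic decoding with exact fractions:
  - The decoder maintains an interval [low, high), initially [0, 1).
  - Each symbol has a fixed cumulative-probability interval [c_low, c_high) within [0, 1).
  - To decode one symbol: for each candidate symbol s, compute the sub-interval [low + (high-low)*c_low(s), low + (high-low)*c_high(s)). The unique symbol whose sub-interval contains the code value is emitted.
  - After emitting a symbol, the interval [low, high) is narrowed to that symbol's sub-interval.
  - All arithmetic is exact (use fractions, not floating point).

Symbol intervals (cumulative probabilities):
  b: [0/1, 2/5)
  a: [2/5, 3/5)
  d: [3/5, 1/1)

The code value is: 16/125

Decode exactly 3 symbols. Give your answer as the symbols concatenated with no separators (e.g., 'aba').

Step 1: interval [0/1, 1/1), width = 1/1 - 0/1 = 1/1
  'b': [0/1 + 1/1*0/1, 0/1 + 1/1*2/5) = [0/1, 2/5) <- contains code 16/125
  'a': [0/1 + 1/1*2/5, 0/1 + 1/1*3/5) = [2/5, 3/5)
  'd': [0/1 + 1/1*3/5, 0/1 + 1/1*1/1) = [3/5, 1/1)
  emit 'b', narrow to [0/1, 2/5)
Step 2: interval [0/1, 2/5), width = 2/5 - 0/1 = 2/5
  'b': [0/1 + 2/5*0/1, 0/1 + 2/5*2/5) = [0/1, 4/25) <- contains code 16/125
  'a': [0/1 + 2/5*2/5, 0/1 + 2/5*3/5) = [4/25, 6/25)
  'd': [0/1 + 2/5*3/5, 0/1 + 2/5*1/1) = [6/25, 2/5)
  emit 'b', narrow to [0/1, 4/25)
Step 3: interval [0/1, 4/25), width = 4/25 - 0/1 = 4/25
  'b': [0/1 + 4/25*0/1, 0/1 + 4/25*2/5) = [0/1, 8/125)
  'a': [0/1 + 4/25*2/5, 0/1 + 4/25*3/5) = [8/125, 12/125)
  'd': [0/1 + 4/25*3/5, 0/1 + 4/25*1/1) = [12/125, 4/25) <- contains code 16/125
  emit 'd', narrow to [12/125, 4/25)

Answer: bbd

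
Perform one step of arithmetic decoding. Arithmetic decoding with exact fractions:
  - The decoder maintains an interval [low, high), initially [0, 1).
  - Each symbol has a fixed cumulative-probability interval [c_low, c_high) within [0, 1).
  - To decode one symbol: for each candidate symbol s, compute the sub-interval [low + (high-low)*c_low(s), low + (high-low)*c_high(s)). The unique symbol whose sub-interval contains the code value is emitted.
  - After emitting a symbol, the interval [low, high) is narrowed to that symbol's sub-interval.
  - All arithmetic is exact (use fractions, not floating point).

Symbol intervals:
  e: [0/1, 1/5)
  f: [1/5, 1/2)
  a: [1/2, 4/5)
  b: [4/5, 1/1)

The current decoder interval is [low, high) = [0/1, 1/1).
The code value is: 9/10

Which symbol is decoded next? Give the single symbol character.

Interval width = high − low = 1/1 − 0/1 = 1/1
Scaled code = (code − low) / width = (9/10 − 0/1) / 1/1 = 9/10
  e: [0/1, 1/5) 
  f: [1/5, 1/2) 
  a: [1/2, 4/5) 
  b: [4/5, 1/1) ← scaled code falls here ✓

Answer: b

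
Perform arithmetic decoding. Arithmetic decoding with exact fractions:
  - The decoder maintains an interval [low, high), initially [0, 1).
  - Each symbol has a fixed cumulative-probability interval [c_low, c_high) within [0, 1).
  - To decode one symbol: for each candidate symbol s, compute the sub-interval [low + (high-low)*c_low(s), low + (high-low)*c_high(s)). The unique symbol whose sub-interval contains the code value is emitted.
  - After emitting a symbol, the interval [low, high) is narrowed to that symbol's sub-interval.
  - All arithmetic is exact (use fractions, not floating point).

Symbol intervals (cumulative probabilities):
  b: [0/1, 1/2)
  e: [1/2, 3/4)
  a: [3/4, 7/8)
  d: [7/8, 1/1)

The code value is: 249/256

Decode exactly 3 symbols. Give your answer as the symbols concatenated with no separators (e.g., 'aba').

Step 1: interval [0/1, 1/1), width = 1/1 - 0/1 = 1/1
  'b': [0/1 + 1/1*0/1, 0/1 + 1/1*1/2) = [0/1, 1/2)
  'e': [0/1 + 1/1*1/2, 0/1 + 1/1*3/4) = [1/2, 3/4)
  'a': [0/1 + 1/1*3/4, 0/1 + 1/1*7/8) = [3/4, 7/8)
  'd': [0/1 + 1/1*7/8, 0/1 + 1/1*1/1) = [7/8, 1/1) <- contains code 249/256
  emit 'd', narrow to [7/8, 1/1)
Step 2: interval [7/8, 1/1), width = 1/1 - 7/8 = 1/8
  'b': [7/8 + 1/8*0/1, 7/8 + 1/8*1/2) = [7/8, 15/16)
  'e': [7/8 + 1/8*1/2, 7/8 + 1/8*3/4) = [15/16, 31/32)
  'a': [7/8 + 1/8*3/4, 7/8 + 1/8*7/8) = [31/32, 63/64) <- contains code 249/256
  'd': [7/8 + 1/8*7/8, 7/8 + 1/8*1/1) = [63/64, 1/1)
  emit 'a', narrow to [31/32, 63/64)
Step 3: interval [31/32, 63/64), width = 63/64 - 31/32 = 1/64
  'b': [31/32 + 1/64*0/1, 31/32 + 1/64*1/2) = [31/32, 125/128) <- contains code 249/256
  'e': [31/32 + 1/64*1/2, 31/32 + 1/64*3/4) = [125/128, 251/256)
  'a': [31/32 + 1/64*3/4, 31/32 + 1/64*7/8) = [251/256, 503/512)
  'd': [31/32 + 1/64*7/8, 31/32 + 1/64*1/1) = [503/512, 63/64)
  emit 'b', narrow to [31/32, 125/128)

Answer: dab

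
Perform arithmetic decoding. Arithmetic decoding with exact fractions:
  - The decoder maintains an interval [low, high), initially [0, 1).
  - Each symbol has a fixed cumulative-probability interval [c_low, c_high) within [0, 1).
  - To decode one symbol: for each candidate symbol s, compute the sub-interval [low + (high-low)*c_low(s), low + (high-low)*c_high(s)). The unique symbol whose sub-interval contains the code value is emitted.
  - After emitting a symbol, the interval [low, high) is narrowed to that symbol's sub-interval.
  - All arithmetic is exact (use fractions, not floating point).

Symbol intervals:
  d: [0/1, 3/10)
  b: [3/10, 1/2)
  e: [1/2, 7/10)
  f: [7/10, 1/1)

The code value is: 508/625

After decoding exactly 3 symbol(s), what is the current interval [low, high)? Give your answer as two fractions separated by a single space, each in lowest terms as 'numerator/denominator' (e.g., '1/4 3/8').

Step 1: interval [0/1, 1/1), width = 1/1 - 0/1 = 1/1
  'd': [0/1 + 1/1*0/1, 0/1 + 1/1*3/10) = [0/1, 3/10)
  'b': [0/1 + 1/1*3/10, 0/1 + 1/1*1/2) = [3/10, 1/2)
  'e': [0/1 + 1/1*1/2, 0/1 + 1/1*7/10) = [1/2, 7/10)
  'f': [0/1 + 1/1*7/10, 0/1 + 1/1*1/1) = [7/10, 1/1) <- contains code 508/625
  emit 'f', narrow to [7/10, 1/1)
Step 2: interval [7/10, 1/1), width = 1/1 - 7/10 = 3/10
  'd': [7/10 + 3/10*0/1, 7/10 + 3/10*3/10) = [7/10, 79/100)
  'b': [7/10 + 3/10*3/10, 7/10 + 3/10*1/2) = [79/100, 17/20) <- contains code 508/625
  'e': [7/10 + 3/10*1/2, 7/10 + 3/10*7/10) = [17/20, 91/100)
  'f': [7/10 + 3/10*7/10, 7/10 + 3/10*1/1) = [91/100, 1/1)
  emit 'b', narrow to [79/100, 17/20)
Step 3: interval [79/100, 17/20), width = 17/20 - 79/100 = 3/50
  'd': [79/100 + 3/50*0/1, 79/100 + 3/50*3/10) = [79/100, 101/125)
  'b': [79/100 + 3/50*3/10, 79/100 + 3/50*1/2) = [101/125, 41/50) <- contains code 508/625
  'e': [79/100 + 3/50*1/2, 79/100 + 3/50*7/10) = [41/50, 104/125)
  'f': [79/100 + 3/50*7/10, 79/100 + 3/50*1/1) = [104/125, 17/20)
  emit 'b', narrow to [101/125, 41/50)

Answer: 101/125 41/50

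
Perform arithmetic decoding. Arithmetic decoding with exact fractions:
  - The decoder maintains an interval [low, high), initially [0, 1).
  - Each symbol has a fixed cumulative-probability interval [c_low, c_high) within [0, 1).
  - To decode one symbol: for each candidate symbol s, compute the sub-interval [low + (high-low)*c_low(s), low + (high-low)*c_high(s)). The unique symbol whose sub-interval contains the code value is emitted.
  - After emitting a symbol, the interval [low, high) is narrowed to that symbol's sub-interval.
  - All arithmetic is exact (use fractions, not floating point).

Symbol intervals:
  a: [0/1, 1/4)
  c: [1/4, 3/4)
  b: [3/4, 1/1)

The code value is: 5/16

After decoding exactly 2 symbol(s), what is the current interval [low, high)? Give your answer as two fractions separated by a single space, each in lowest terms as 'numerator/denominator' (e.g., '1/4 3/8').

Step 1: interval [0/1, 1/1), width = 1/1 - 0/1 = 1/1
  'a': [0/1 + 1/1*0/1, 0/1 + 1/1*1/4) = [0/1, 1/4)
  'c': [0/1 + 1/1*1/4, 0/1 + 1/1*3/4) = [1/4, 3/4) <- contains code 5/16
  'b': [0/1 + 1/1*3/4, 0/1 + 1/1*1/1) = [3/4, 1/1)
  emit 'c', narrow to [1/4, 3/4)
Step 2: interval [1/4, 3/4), width = 3/4 - 1/4 = 1/2
  'a': [1/4 + 1/2*0/1, 1/4 + 1/2*1/4) = [1/4, 3/8) <- contains code 5/16
  'c': [1/4 + 1/2*1/4, 1/4 + 1/2*3/4) = [3/8, 5/8)
  'b': [1/4 + 1/2*3/4, 1/4 + 1/2*1/1) = [5/8, 3/4)
  emit 'a', narrow to [1/4, 3/8)

Answer: 1/4 3/8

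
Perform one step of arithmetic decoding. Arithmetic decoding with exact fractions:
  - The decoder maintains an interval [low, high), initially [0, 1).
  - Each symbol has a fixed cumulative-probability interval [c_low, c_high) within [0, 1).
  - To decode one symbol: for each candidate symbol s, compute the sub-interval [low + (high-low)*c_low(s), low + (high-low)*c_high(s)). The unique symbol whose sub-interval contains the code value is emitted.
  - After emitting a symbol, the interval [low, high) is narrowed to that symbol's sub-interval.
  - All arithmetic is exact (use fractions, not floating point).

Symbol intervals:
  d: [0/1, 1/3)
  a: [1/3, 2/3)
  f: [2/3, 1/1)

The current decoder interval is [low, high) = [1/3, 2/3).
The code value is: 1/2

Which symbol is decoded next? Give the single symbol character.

Answer: a

Derivation:
Interval width = high − low = 2/3 − 1/3 = 1/3
Scaled code = (code − low) / width = (1/2 − 1/3) / 1/3 = 1/2
  d: [0/1, 1/3) 
  a: [1/3, 2/3) ← scaled code falls here ✓
  f: [2/3, 1/1) 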